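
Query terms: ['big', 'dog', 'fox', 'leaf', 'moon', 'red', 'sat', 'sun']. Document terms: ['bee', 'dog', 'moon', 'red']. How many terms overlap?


Query terms: ['big', 'dog', 'fox', 'leaf', 'moon', 'red', 'sat', 'sun']
Document terms: ['bee', 'dog', 'moon', 'red']
Common terms: ['dog', 'moon', 'red']
Overlap count = 3

3


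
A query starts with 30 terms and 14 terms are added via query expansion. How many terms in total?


Original terms: 30
Expansion terms: 14
Total = 30 + 14 = 44

44


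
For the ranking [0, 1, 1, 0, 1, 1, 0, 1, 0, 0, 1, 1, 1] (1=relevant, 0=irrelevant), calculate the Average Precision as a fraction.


Computing P@k for each relevant position:
Position 1: not relevant
Position 2: relevant, P@2 = 1/2 = 1/2
Position 3: relevant, P@3 = 2/3 = 2/3
Position 4: not relevant
Position 5: relevant, P@5 = 3/5 = 3/5
Position 6: relevant, P@6 = 4/6 = 2/3
Position 7: not relevant
Position 8: relevant, P@8 = 5/8 = 5/8
Position 9: not relevant
Position 10: not relevant
Position 11: relevant, P@11 = 6/11 = 6/11
Position 12: relevant, P@12 = 7/12 = 7/12
Position 13: relevant, P@13 = 8/13 = 8/13
Sum of P@k = 1/2 + 2/3 + 3/5 + 2/3 + 5/8 + 6/11 + 7/12 + 8/13 = 82411/17160
AP = 82411/17160 / 8 = 82411/137280

82411/137280


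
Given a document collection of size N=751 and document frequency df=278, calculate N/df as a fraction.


IDF ratio = N / df
= 751 / 278
= 751/278

751/278


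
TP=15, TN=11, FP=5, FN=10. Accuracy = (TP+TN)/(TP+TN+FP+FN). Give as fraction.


Accuracy = (TP + TN) / (TP + TN + FP + FN)
TP + TN = 15 + 11 = 26
Total = 15 + 11 + 5 + 10 = 41
Accuracy = 26 / 41 = 26/41

26/41


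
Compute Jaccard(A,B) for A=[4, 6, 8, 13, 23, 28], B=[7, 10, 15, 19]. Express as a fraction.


A intersect B = []
|A intersect B| = 0
A union B = [4, 6, 7, 8, 10, 13, 15, 19, 23, 28]
|A union B| = 10
Jaccard = 0/10 = 0

0


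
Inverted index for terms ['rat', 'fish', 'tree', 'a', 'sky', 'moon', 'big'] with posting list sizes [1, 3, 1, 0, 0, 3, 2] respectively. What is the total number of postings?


Summing posting list sizes:
'rat': 1 postings
'fish': 3 postings
'tree': 1 postings
'a': 0 postings
'sky': 0 postings
'moon': 3 postings
'big': 2 postings
Total = 1 + 3 + 1 + 0 + 0 + 3 + 2 = 10

10


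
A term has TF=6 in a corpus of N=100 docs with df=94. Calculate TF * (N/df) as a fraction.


TF * (N/df)
= 6 * (100/94)
= 6 * 50/47
= 300/47

300/47


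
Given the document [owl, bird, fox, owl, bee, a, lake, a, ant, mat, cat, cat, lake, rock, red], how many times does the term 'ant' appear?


Document has 15 words
Scanning for 'ant':
Found at positions: [8]
Count = 1

1


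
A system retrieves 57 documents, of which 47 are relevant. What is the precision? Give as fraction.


Precision = relevant_retrieved / total_retrieved
= 47 / 57
= 47 / (47 + 10)
= 47/57

47/57


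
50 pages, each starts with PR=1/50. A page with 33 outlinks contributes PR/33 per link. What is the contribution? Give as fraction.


Initial PR = 1/50 = 1/50
Outlinks = 33
Contribution per link = PR / outlinks
= 1/50 / 33
= 1/1650

1/1650


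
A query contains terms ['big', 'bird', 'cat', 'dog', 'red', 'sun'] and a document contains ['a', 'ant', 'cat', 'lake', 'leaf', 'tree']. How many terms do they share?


Query terms: ['big', 'bird', 'cat', 'dog', 'red', 'sun']
Document terms: ['a', 'ant', 'cat', 'lake', 'leaf', 'tree']
Common terms: ['cat']
Overlap count = 1

1


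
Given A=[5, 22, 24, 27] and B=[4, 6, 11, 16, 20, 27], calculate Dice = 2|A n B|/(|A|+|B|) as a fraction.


A intersect B = [27]
|A intersect B| = 1
|A| = 4, |B| = 6
Dice = 2*1 / (4+6)
= 2 / 10 = 1/5

1/5


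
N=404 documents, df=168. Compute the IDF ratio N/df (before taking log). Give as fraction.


IDF ratio = N / df
= 404 / 168
= 101/42

101/42


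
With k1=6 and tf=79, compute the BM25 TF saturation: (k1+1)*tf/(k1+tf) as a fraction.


BM25 TF component = (k1+1)*tf / (k1+tf)
k1 = 6, tf = 79
Numerator = (6+1)*79 = 553
Denominator = 6 + 79 = 85
= 553/85 = 553/85

553/85


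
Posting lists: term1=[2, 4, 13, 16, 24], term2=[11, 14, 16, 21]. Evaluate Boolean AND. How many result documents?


Boolean AND: find intersection of posting lists
term1 docs: [2, 4, 13, 16, 24]
term2 docs: [11, 14, 16, 21]
Intersection: [16]
|intersection| = 1

1


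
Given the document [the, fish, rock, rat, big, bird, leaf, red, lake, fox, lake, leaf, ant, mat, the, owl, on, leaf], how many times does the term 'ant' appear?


Document has 18 words
Scanning for 'ant':
Found at positions: [12]
Count = 1

1


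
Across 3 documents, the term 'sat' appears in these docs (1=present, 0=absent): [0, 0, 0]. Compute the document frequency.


Checking each document for 'sat':
Doc 1: absent
Doc 2: absent
Doc 3: absent
df = sum of presences = 0 + 0 + 0 = 0

0


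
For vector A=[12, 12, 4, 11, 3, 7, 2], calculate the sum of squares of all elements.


|A|^2 = sum of squared components
A[0]^2 = 12^2 = 144
A[1]^2 = 12^2 = 144
A[2]^2 = 4^2 = 16
A[3]^2 = 11^2 = 121
A[4]^2 = 3^2 = 9
A[5]^2 = 7^2 = 49
A[6]^2 = 2^2 = 4
Sum = 144 + 144 + 16 + 121 + 9 + 49 + 4 = 487

487


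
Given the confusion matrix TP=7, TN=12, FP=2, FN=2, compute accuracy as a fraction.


Accuracy = (TP + TN) / (TP + TN + FP + FN)
TP + TN = 7 + 12 = 19
Total = 7 + 12 + 2 + 2 = 23
Accuracy = 19 / 23 = 19/23

19/23


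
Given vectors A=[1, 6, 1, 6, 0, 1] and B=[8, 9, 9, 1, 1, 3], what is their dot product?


Dot product = sum of element-wise products
A[0]*B[0] = 1*8 = 8
A[1]*B[1] = 6*9 = 54
A[2]*B[2] = 1*9 = 9
A[3]*B[3] = 6*1 = 6
A[4]*B[4] = 0*1 = 0
A[5]*B[5] = 1*3 = 3
Sum = 8 + 54 + 9 + 6 + 0 + 3 = 80

80


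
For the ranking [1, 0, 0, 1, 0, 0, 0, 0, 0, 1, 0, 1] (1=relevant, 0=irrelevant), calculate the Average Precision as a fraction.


Computing P@k for each relevant position:
Position 1: relevant, P@1 = 1/1 = 1
Position 2: not relevant
Position 3: not relevant
Position 4: relevant, P@4 = 2/4 = 1/2
Position 5: not relevant
Position 6: not relevant
Position 7: not relevant
Position 8: not relevant
Position 9: not relevant
Position 10: relevant, P@10 = 3/10 = 3/10
Position 11: not relevant
Position 12: relevant, P@12 = 4/12 = 1/3
Sum of P@k = 1 + 1/2 + 3/10 + 1/3 = 32/15
AP = 32/15 / 4 = 8/15

8/15


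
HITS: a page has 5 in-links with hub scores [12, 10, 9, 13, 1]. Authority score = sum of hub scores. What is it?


Authority = sum of hub scores of in-linkers
In-link 1: hub score = 12
In-link 2: hub score = 10
In-link 3: hub score = 9
In-link 4: hub score = 13
In-link 5: hub score = 1
Authority = 12 + 10 + 9 + 13 + 1 = 45

45


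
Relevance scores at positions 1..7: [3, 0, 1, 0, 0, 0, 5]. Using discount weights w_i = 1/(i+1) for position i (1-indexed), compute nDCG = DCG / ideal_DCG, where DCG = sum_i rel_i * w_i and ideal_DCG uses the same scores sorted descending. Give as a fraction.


Position discount weights w_i = 1/(i+1) for i=1..7:
Weights = [1/2, 1/3, 1/4, 1/5, 1/6, 1/7, 1/8]
Actual relevance: [3, 0, 1, 0, 0, 0, 5]
DCG = 3/2 + 0/3 + 1/4 + 0/5 + 0/6 + 0/7 + 5/8 = 19/8
Ideal relevance (sorted desc): [5, 3, 1, 0, 0, 0, 0]
Ideal DCG = 5/2 + 3/3 + 1/4 + 0/5 + 0/6 + 0/7 + 0/8 = 15/4
nDCG = DCG / ideal_DCG = 19/8 / 15/4 = 19/30

19/30


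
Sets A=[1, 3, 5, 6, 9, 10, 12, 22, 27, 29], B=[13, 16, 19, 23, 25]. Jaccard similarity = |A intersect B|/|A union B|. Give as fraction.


A intersect B = []
|A intersect B| = 0
A union B = [1, 3, 5, 6, 9, 10, 12, 13, 16, 19, 22, 23, 25, 27, 29]
|A union B| = 15
Jaccard = 0/15 = 0

0


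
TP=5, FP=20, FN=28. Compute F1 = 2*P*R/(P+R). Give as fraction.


F1 = 2 * P * R / (P + R)
P = TP/(TP+FP) = 5/25 = 1/5
R = TP/(TP+FN) = 5/33 = 5/33
2 * P * R = 2 * 1/5 * 5/33 = 2/33
P + R = 1/5 + 5/33 = 58/165
F1 = 2/33 / 58/165 = 5/29

5/29


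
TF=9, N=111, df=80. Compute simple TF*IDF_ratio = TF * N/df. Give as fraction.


TF * (N/df)
= 9 * (111/80)
= 9 * 111/80
= 999/80

999/80


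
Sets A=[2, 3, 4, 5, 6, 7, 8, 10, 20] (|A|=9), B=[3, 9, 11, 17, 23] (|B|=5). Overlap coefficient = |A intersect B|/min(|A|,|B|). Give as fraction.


A intersect B = [3]
|A intersect B| = 1
min(|A|, |B|) = min(9, 5) = 5
Overlap = 1 / 5 = 1/5

1/5


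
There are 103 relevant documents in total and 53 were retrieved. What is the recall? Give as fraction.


Recall = retrieved_relevant / total_relevant
= 53 / 103
= 53 / (53 + 50)
= 53/103

53/103


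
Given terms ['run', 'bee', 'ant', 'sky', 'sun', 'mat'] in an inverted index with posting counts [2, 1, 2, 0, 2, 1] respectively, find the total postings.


Summing posting list sizes:
'run': 2 postings
'bee': 1 postings
'ant': 2 postings
'sky': 0 postings
'sun': 2 postings
'mat': 1 postings
Total = 2 + 1 + 2 + 0 + 2 + 1 = 8

8


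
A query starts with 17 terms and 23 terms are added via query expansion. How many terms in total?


Original terms: 17
Expansion terms: 23
Total = 17 + 23 = 40

40


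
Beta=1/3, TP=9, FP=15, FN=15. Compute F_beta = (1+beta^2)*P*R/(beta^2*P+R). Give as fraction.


P = TP/(TP+FP) = 9/24 = 3/8
R = TP/(TP+FN) = 9/24 = 3/8
beta^2 = 1/3^2 = 1/9
(1 + beta^2) = 10/9
Numerator = (1+beta^2)*P*R = 5/32
Denominator = beta^2*P + R = 1/24 + 3/8 = 5/12
F_beta = 3/8

3/8


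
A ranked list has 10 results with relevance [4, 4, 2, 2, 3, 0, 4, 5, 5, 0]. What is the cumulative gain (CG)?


Cumulative Gain = sum of relevance scores
Position 1: rel=4, running sum=4
Position 2: rel=4, running sum=8
Position 3: rel=2, running sum=10
Position 4: rel=2, running sum=12
Position 5: rel=3, running sum=15
Position 6: rel=0, running sum=15
Position 7: rel=4, running sum=19
Position 8: rel=5, running sum=24
Position 9: rel=5, running sum=29
Position 10: rel=0, running sum=29
CG = 29

29


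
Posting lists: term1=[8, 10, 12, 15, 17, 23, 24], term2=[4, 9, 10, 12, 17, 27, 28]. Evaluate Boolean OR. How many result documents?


Boolean OR: find union of posting lists
term1 docs: [8, 10, 12, 15, 17, 23, 24]
term2 docs: [4, 9, 10, 12, 17, 27, 28]
Union: [4, 8, 9, 10, 12, 15, 17, 23, 24, 27, 28]
|union| = 11

11


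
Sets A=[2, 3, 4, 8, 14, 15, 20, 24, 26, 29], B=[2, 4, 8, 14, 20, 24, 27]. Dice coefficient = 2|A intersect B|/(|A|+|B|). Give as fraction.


A intersect B = [2, 4, 8, 14, 20, 24]
|A intersect B| = 6
|A| = 10, |B| = 7
Dice = 2*6 / (10+7)
= 12 / 17 = 12/17

12/17


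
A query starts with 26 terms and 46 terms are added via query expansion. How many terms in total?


Original terms: 26
Expansion terms: 46
Total = 26 + 46 = 72

72


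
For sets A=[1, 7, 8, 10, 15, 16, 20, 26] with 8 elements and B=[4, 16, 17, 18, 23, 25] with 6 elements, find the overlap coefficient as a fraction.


A intersect B = [16]
|A intersect B| = 1
min(|A|, |B|) = min(8, 6) = 6
Overlap = 1 / 6 = 1/6

1/6


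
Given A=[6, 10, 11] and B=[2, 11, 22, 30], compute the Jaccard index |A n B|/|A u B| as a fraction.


A intersect B = [11]
|A intersect B| = 1
A union B = [2, 6, 10, 11, 22, 30]
|A union B| = 6
Jaccard = 1/6 = 1/6

1/6


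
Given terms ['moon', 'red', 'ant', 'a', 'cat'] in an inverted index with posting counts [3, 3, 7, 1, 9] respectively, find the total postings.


Summing posting list sizes:
'moon': 3 postings
'red': 3 postings
'ant': 7 postings
'a': 1 postings
'cat': 9 postings
Total = 3 + 3 + 7 + 1 + 9 = 23

23


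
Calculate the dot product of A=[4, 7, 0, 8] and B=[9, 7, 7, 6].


Dot product = sum of element-wise products
A[0]*B[0] = 4*9 = 36
A[1]*B[1] = 7*7 = 49
A[2]*B[2] = 0*7 = 0
A[3]*B[3] = 8*6 = 48
Sum = 36 + 49 + 0 + 48 = 133

133


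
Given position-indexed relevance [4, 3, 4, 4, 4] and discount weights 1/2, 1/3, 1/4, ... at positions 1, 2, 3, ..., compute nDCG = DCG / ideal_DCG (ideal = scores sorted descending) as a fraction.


Position discount weights w_i = 1/(i+1) for i=1..5:
Weights = [1/2, 1/3, 1/4, 1/5, 1/6]
Actual relevance: [4, 3, 4, 4, 4]
DCG = 4/2 + 3/3 + 4/4 + 4/5 + 4/6 = 82/15
Ideal relevance (sorted desc): [4, 4, 4, 4, 3]
Ideal DCG = 4/2 + 4/3 + 4/4 + 4/5 + 3/6 = 169/30
nDCG = DCG / ideal_DCG = 82/15 / 169/30 = 164/169

164/169


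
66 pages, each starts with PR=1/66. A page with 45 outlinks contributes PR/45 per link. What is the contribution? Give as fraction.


Initial PR = 1/66 = 1/66
Outlinks = 45
Contribution per link = PR / outlinks
= 1/66 / 45
= 1/2970

1/2970


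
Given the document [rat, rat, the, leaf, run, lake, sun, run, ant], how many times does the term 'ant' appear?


Document has 9 words
Scanning for 'ant':
Found at positions: [8]
Count = 1

1


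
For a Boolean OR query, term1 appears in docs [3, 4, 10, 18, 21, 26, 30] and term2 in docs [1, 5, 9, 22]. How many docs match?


Boolean OR: find union of posting lists
term1 docs: [3, 4, 10, 18, 21, 26, 30]
term2 docs: [1, 5, 9, 22]
Union: [1, 3, 4, 5, 9, 10, 18, 21, 22, 26, 30]
|union| = 11

11


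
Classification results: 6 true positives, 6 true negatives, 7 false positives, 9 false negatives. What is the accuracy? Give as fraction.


Accuracy = (TP + TN) / (TP + TN + FP + FN)
TP + TN = 6 + 6 = 12
Total = 6 + 6 + 7 + 9 = 28
Accuracy = 12 / 28 = 3/7

3/7


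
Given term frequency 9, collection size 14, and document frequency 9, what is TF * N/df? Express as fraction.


TF * (N/df)
= 9 * (14/9)
= 9 * 14/9
= 14

14


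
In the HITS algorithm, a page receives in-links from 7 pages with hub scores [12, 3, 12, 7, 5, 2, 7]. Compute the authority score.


Authority = sum of hub scores of in-linkers
In-link 1: hub score = 12
In-link 2: hub score = 3
In-link 3: hub score = 12
In-link 4: hub score = 7
In-link 5: hub score = 5
In-link 6: hub score = 2
In-link 7: hub score = 7
Authority = 12 + 3 + 12 + 7 + 5 + 2 + 7 = 48

48


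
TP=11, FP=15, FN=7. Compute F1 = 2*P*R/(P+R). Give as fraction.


F1 = 2 * P * R / (P + R)
P = TP/(TP+FP) = 11/26 = 11/26
R = TP/(TP+FN) = 11/18 = 11/18
2 * P * R = 2 * 11/26 * 11/18 = 121/234
P + R = 11/26 + 11/18 = 121/117
F1 = 121/234 / 121/117 = 1/2

1/2


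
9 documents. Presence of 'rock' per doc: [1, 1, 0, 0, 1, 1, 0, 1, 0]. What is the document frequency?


Checking each document for 'rock':
Doc 1: present
Doc 2: present
Doc 3: absent
Doc 4: absent
Doc 5: present
Doc 6: present
Doc 7: absent
Doc 8: present
Doc 9: absent
df = sum of presences = 1 + 1 + 0 + 0 + 1 + 1 + 0 + 1 + 0 = 5

5


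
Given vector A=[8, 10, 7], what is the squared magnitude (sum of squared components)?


|A|^2 = sum of squared components
A[0]^2 = 8^2 = 64
A[1]^2 = 10^2 = 100
A[2]^2 = 7^2 = 49
Sum = 64 + 100 + 49 = 213

213


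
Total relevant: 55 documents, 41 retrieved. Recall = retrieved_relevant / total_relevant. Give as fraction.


Recall = retrieved_relevant / total_relevant
= 41 / 55
= 41 / (41 + 14)
= 41/55

41/55


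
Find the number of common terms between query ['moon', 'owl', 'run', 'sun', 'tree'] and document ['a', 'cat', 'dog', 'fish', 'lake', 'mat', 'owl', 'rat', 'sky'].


Query terms: ['moon', 'owl', 'run', 'sun', 'tree']
Document terms: ['a', 'cat', 'dog', 'fish', 'lake', 'mat', 'owl', 'rat', 'sky']
Common terms: ['owl']
Overlap count = 1

1


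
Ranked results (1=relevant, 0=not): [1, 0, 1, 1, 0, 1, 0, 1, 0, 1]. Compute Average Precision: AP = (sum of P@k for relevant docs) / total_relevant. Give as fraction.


Computing P@k for each relevant position:
Position 1: relevant, P@1 = 1/1 = 1
Position 2: not relevant
Position 3: relevant, P@3 = 2/3 = 2/3
Position 4: relevant, P@4 = 3/4 = 3/4
Position 5: not relevant
Position 6: relevant, P@6 = 4/6 = 2/3
Position 7: not relevant
Position 8: relevant, P@8 = 5/8 = 5/8
Position 9: not relevant
Position 10: relevant, P@10 = 6/10 = 3/5
Sum of P@k = 1 + 2/3 + 3/4 + 2/3 + 5/8 + 3/5 = 517/120
AP = 517/120 / 6 = 517/720

517/720


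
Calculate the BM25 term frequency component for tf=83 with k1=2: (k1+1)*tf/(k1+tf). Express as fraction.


BM25 TF component = (k1+1)*tf / (k1+tf)
k1 = 2, tf = 83
Numerator = (2+1)*83 = 249
Denominator = 2 + 83 = 85
= 249/85 = 249/85

249/85


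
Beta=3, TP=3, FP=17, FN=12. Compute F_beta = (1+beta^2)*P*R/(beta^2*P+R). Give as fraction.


P = TP/(TP+FP) = 3/20 = 3/20
R = TP/(TP+FN) = 3/15 = 1/5
beta^2 = 3^2 = 9
(1 + beta^2) = 10
Numerator = (1+beta^2)*P*R = 3/10
Denominator = beta^2*P + R = 27/20 + 1/5 = 31/20
F_beta = 6/31

6/31


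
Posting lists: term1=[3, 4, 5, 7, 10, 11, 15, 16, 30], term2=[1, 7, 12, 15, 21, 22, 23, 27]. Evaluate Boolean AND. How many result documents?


Boolean AND: find intersection of posting lists
term1 docs: [3, 4, 5, 7, 10, 11, 15, 16, 30]
term2 docs: [1, 7, 12, 15, 21, 22, 23, 27]
Intersection: [7, 15]
|intersection| = 2

2


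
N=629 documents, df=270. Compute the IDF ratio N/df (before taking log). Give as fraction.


IDF ratio = N / df
= 629 / 270
= 629/270

629/270


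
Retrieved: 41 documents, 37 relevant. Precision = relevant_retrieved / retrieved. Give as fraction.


Precision = relevant_retrieved / total_retrieved
= 37 / 41
= 37 / (37 + 4)
= 37/41

37/41


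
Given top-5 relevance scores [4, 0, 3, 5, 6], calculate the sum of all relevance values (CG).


Cumulative Gain = sum of relevance scores
Position 1: rel=4, running sum=4
Position 2: rel=0, running sum=4
Position 3: rel=3, running sum=7
Position 4: rel=5, running sum=12
Position 5: rel=6, running sum=18
CG = 18

18


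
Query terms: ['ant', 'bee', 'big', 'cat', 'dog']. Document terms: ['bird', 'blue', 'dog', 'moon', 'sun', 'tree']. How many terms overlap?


Query terms: ['ant', 'bee', 'big', 'cat', 'dog']
Document terms: ['bird', 'blue', 'dog', 'moon', 'sun', 'tree']
Common terms: ['dog']
Overlap count = 1

1


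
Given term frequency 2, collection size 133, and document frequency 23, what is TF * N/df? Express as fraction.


TF * (N/df)
= 2 * (133/23)
= 2 * 133/23
= 266/23

266/23


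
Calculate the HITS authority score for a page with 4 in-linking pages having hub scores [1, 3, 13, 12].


Authority = sum of hub scores of in-linkers
In-link 1: hub score = 1
In-link 2: hub score = 3
In-link 3: hub score = 13
In-link 4: hub score = 12
Authority = 1 + 3 + 13 + 12 = 29

29


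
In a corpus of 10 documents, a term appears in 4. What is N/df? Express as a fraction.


IDF ratio = N / df
= 10 / 4
= 5/2

5/2


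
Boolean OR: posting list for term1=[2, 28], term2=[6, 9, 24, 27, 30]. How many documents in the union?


Boolean OR: find union of posting lists
term1 docs: [2, 28]
term2 docs: [6, 9, 24, 27, 30]
Union: [2, 6, 9, 24, 27, 28, 30]
|union| = 7

7


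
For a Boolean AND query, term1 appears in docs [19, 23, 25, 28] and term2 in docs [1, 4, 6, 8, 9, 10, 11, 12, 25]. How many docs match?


Boolean AND: find intersection of posting lists
term1 docs: [19, 23, 25, 28]
term2 docs: [1, 4, 6, 8, 9, 10, 11, 12, 25]
Intersection: [25]
|intersection| = 1

1


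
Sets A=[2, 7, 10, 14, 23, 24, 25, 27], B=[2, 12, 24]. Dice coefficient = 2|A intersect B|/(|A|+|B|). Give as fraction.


A intersect B = [2, 24]
|A intersect B| = 2
|A| = 8, |B| = 3
Dice = 2*2 / (8+3)
= 4 / 11 = 4/11

4/11


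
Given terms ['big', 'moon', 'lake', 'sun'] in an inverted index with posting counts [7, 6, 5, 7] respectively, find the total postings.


Summing posting list sizes:
'big': 7 postings
'moon': 6 postings
'lake': 5 postings
'sun': 7 postings
Total = 7 + 6 + 5 + 7 = 25

25


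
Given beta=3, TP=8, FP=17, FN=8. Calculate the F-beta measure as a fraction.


P = TP/(TP+FP) = 8/25 = 8/25
R = TP/(TP+FN) = 8/16 = 1/2
beta^2 = 3^2 = 9
(1 + beta^2) = 10
Numerator = (1+beta^2)*P*R = 8/5
Denominator = beta^2*P + R = 72/25 + 1/2 = 169/50
F_beta = 80/169

80/169


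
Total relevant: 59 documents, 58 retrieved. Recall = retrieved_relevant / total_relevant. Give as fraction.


Recall = retrieved_relevant / total_relevant
= 58 / 59
= 58 / (58 + 1)
= 58/59

58/59


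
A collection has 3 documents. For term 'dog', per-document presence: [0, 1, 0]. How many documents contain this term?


Checking each document for 'dog':
Doc 1: absent
Doc 2: present
Doc 3: absent
df = sum of presences = 0 + 1 + 0 = 1

1


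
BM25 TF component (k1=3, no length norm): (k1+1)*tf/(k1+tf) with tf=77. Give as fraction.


BM25 TF component = (k1+1)*tf / (k1+tf)
k1 = 3, tf = 77
Numerator = (3+1)*77 = 308
Denominator = 3 + 77 = 80
= 308/80 = 77/20

77/20


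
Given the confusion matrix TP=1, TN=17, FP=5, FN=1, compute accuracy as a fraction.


Accuracy = (TP + TN) / (TP + TN + FP + FN)
TP + TN = 1 + 17 = 18
Total = 1 + 17 + 5 + 1 = 24
Accuracy = 18 / 24 = 3/4

3/4


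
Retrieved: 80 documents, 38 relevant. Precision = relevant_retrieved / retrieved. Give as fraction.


Precision = relevant_retrieved / total_retrieved
= 38 / 80
= 38 / (38 + 42)
= 19/40

19/40


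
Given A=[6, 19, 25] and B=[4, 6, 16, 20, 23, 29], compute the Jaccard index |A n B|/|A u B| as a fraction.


A intersect B = [6]
|A intersect B| = 1
A union B = [4, 6, 16, 19, 20, 23, 25, 29]
|A union B| = 8
Jaccard = 1/8 = 1/8

1/8


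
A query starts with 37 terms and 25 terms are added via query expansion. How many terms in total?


Original terms: 37
Expansion terms: 25
Total = 37 + 25 = 62

62


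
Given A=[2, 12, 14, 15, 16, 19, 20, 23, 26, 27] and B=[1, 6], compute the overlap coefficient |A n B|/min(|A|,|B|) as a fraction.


A intersect B = []
|A intersect B| = 0
min(|A|, |B|) = min(10, 2) = 2
Overlap = 0 / 2 = 0

0


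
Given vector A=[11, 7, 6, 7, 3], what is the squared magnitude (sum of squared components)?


|A|^2 = sum of squared components
A[0]^2 = 11^2 = 121
A[1]^2 = 7^2 = 49
A[2]^2 = 6^2 = 36
A[3]^2 = 7^2 = 49
A[4]^2 = 3^2 = 9
Sum = 121 + 49 + 36 + 49 + 9 = 264

264


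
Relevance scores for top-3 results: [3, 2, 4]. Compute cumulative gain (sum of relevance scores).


Cumulative Gain = sum of relevance scores
Position 1: rel=3, running sum=3
Position 2: rel=2, running sum=5
Position 3: rel=4, running sum=9
CG = 9

9


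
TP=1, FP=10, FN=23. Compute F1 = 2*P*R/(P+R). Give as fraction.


F1 = 2 * P * R / (P + R)
P = TP/(TP+FP) = 1/11 = 1/11
R = TP/(TP+FN) = 1/24 = 1/24
2 * P * R = 2 * 1/11 * 1/24 = 1/132
P + R = 1/11 + 1/24 = 35/264
F1 = 1/132 / 35/264 = 2/35

2/35


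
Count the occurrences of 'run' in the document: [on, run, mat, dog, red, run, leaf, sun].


Document has 8 words
Scanning for 'run':
Found at positions: [1, 5]
Count = 2

2


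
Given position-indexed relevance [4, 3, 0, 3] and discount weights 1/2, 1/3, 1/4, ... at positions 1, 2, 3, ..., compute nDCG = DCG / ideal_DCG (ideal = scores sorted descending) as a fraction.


Position discount weights w_i = 1/(i+1) for i=1..4:
Weights = [1/2, 1/3, 1/4, 1/5]
Actual relevance: [4, 3, 0, 3]
DCG = 4/2 + 3/3 + 0/4 + 3/5 = 18/5
Ideal relevance (sorted desc): [4, 3, 3, 0]
Ideal DCG = 4/2 + 3/3 + 3/4 + 0/5 = 15/4
nDCG = DCG / ideal_DCG = 18/5 / 15/4 = 24/25

24/25


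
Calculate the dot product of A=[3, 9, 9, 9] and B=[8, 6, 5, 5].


Dot product = sum of element-wise products
A[0]*B[0] = 3*8 = 24
A[1]*B[1] = 9*6 = 54
A[2]*B[2] = 9*5 = 45
A[3]*B[3] = 9*5 = 45
Sum = 24 + 54 + 45 + 45 = 168

168


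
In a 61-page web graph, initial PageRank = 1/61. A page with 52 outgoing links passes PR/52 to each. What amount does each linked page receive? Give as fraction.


Initial PR = 1/61 = 1/61
Outlinks = 52
Contribution per link = PR / outlinks
= 1/61 / 52
= 1/3172

1/3172


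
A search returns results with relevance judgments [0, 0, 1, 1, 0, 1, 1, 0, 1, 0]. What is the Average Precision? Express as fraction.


Computing P@k for each relevant position:
Position 1: not relevant
Position 2: not relevant
Position 3: relevant, P@3 = 1/3 = 1/3
Position 4: relevant, P@4 = 2/4 = 1/2
Position 5: not relevant
Position 6: relevant, P@6 = 3/6 = 1/2
Position 7: relevant, P@7 = 4/7 = 4/7
Position 8: not relevant
Position 9: relevant, P@9 = 5/9 = 5/9
Position 10: not relevant
Sum of P@k = 1/3 + 1/2 + 1/2 + 4/7 + 5/9 = 155/63
AP = 155/63 / 5 = 31/63

31/63


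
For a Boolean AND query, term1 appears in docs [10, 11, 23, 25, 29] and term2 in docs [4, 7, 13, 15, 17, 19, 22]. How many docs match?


Boolean AND: find intersection of posting lists
term1 docs: [10, 11, 23, 25, 29]
term2 docs: [4, 7, 13, 15, 17, 19, 22]
Intersection: []
|intersection| = 0

0


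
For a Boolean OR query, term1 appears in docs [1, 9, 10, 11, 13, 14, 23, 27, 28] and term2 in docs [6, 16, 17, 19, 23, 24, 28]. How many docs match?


Boolean OR: find union of posting lists
term1 docs: [1, 9, 10, 11, 13, 14, 23, 27, 28]
term2 docs: [6, 16, 17, 19, 23, 24, 28]
Union: [1, 6, 9, 10, 11, 13, 14, 16, 17, 19, 23, 24, 27, 28]
|union| = 14

14


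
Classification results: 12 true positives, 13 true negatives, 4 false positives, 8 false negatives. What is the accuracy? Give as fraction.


Accuracy = (TP + TN) / (TP + TN + FP + FN)
TP + TN = 12 + 13 = 25
Total = 12 + 13 + 4 + 8 = 37
Accuracy = 25 / 37 = 25/37

25/37


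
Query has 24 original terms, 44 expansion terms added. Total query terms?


Original terms: 24
Expansion terms: 44
Total = 24 + 44 = 68

68


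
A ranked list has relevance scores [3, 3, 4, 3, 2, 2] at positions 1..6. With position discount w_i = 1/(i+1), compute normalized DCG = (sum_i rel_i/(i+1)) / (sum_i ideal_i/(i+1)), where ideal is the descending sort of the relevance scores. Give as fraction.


Position discount weights w_i = 1/(i+1) for i=1..6:
Weights = [1/2, 1/3, 1/4, 1/5, 1/6, 1/7]
Actual relevance: [3, 3, 4, 3, 2, 2]
DCG = 3/2 + 3/3 + 4/4 + 3/5 + 2/6 + 2/7 = 991/210
Ideal relevance (sorted desc): [4, 3, 3, 3, 2, 2]
Ideal DCG = 4/2 + 3/3 + 3/4 + 3/5 + 2/6 + 2/7 = 2087/420
nDCG = DCG / ideal_DCG = 991/210 / 2087/420 = 1982/2087

1982/2087


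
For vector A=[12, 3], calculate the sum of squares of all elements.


|A|^2 = sum of squared components
A[0]^2 = 12^2 = 144
A[1]^2 = 3^2 = 9
Sum = 144 + 9 = 153

153


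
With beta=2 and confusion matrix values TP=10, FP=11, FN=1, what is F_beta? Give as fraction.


P = TP/(TP+FP) = 10/21 = 10/21
R = TP/(TP+FN) = 10/11 = 10/11
beta^2 = 2^2 = 4
(1 + beta^2) = 5
Numerator = (1+beta^2)*P*R = 500/231
Denominator = beta^2*P + R = 40/21 + 10/11 = 650/231
F_beta = 10/13

10/13


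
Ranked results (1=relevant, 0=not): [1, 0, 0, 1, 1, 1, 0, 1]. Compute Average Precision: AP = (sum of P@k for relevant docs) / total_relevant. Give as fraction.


Computing P@k for each relevant position:
Position 1: relevant, P@1 = 1/1 = 1
Position 2: not relevant
Position 3: not relevant
Position 4: relevant, P@4 = 2/4 = 1/2
Position 5: relevant, P@5 = 3/5 = 3/5
Position 6: relevant, P@6 = 4/6 = 2/3
Position 7: not relevant
Position 8: relevant, P@8 = 5/8 = 5/8
Sum of P@k = 1 + 1/2 + 3/5 + 2/3 + 5/8 = 407/120
AP = 407/120 / 5 = 407/600

407/600


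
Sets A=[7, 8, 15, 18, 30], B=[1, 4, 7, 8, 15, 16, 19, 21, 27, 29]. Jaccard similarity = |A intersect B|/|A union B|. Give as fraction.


A intersect B = [7, 8, 15]
|A intersect B| = 3
A union B = [1, 4, 7, 8, 15, 16, 18, 19, 21, 27, 29, 30]
|A union B| = 12
Jaccard = 3/12 = 1/4

1/4


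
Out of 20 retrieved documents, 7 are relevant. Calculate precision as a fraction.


Precision = relevant_retrieved / total_retrieved
= 7 / 20
= 7 / (7 + 13)
= 7/20

7/20


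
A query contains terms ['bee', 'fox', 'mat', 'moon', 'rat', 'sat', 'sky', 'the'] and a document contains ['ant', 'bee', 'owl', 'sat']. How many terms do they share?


Query terms: ['bee', 'fox', 'mat', 'moon', 'rat', 'sat', 'sky', 'the']
Document terms: ['ant', 'bee', 'owl', 'sat']
Common terms: ['bee', 'sat']
Overlap count = 2

2


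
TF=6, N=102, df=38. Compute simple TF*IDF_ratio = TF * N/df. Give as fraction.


TF * (N/df)
= 6 * (102/38)
= 6 * 51/19
= 306/19

306/19


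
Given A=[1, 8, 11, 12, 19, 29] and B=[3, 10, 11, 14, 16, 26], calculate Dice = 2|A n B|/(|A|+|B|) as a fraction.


A intersect B = [11]
|A intersect B| = 1
|A| = 6, |B| = 6
Dice = 2*1 / (6+6)
= 2 / 12 = 1/6

1/6


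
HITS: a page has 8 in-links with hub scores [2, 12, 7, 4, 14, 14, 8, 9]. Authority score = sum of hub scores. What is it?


Authority = sum of hub scores of in-linkers
In-link 1: hub score = 2
In-link 2: hub score = 12
In-link 3: hub score = 7
In-link 4: hub score = 4
In-link 5: hub score = 14
In-link 6: hub score = 14
In-link 7: hub score = 8
In-link 8: hub score = 9
Authority = 2 + 12 + 7 + 4 + 14 + 14 + 8 + 9 = 70

70


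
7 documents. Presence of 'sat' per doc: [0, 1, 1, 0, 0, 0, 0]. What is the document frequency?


Checking each document for 'sat':
Doc 1: absent
Doc 2: present
Doc 3: present
Doc 4: absent
Doc 5: absent
Doc 6: absent
Doc 7: absent
df = sum of presences = 0 + 1 + 1 + 0 + 0 + 0 + 0 = 2

2


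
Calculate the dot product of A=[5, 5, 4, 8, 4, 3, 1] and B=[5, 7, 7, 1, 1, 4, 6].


Dot product = sum of element-wise products
A[0]*B[0] = 5*5 = 25
A[1]*B[1] = 5*7 = 35
A[2]*B[2] = 4*7 = 28
A[3]*B[3] = 8*1 = 8
A[4]*B[4] = 4*1 = 4
A[5]*B[5] = 3*4 = 12
A[6]*B[6] = 1*6 = 6
Sum = 25 + 35 + 28 + 8 + 4 + 12 + 6 = 118

118


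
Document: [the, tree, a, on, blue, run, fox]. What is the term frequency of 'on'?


Document has 7 words
Scanning for 'on':
Found at positions: [3]
Count = 1

1


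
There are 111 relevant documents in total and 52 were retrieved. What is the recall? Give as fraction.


Recall = retrieved_relevant / total_relevant
= 52 / 111
= 52 / (52 + 59)
= 52/111

52/111


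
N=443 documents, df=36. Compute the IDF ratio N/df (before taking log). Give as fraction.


IDF ratio = N / df
= 443 / 36
= 443/36

443/36


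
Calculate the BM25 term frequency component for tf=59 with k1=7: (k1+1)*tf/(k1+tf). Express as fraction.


BM25 TF component = (k1+1)*tf / (k1+tf)
k1 = 7, tf = 59
Numerator = (7+1)*59 = 472
Denominator = 7 + 59 = 66
= 472/66 = 236/33

236/33


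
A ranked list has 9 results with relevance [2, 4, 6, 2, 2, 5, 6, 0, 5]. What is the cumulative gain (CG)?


Cumulative Gain = sum of relevance scores
Position 1: rel=2, running sum=2
Position 2: rel=4, running sum=6
Position 3: rel=6, running sum=12
Position 4: rel=2, running sum=14
Position 5: rel=2, running sum=16
Position 6: rel=5, running sum=21
Position 7: rel=6, running sum=27
Position 8: rel=0, running sum=27
Position 9: rel=5, running sum=32
CG = 32

32


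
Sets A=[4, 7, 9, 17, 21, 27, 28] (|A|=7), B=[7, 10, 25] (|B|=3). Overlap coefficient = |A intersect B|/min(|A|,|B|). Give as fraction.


A intersect B = [7]
|A intersect B| = 1
min(|A|, |B|) = min(7, 3) = 3
Overlap = 1 / 3 = 1/3

1/3


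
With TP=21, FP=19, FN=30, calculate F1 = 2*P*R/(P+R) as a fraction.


F1 = 2 * P * R / (P + R)
P = TP/(TP+FP) = 21/40 = 21/40
R = TP/(TP+FN) = 21/51 = 7/17
2 * P * R = 2 * 21/40 * 7/17 = 147/340
P + R = 21/40 + 7/17 = 637/680
F1 = 147/340 / 637/680 = 6/13

6/13


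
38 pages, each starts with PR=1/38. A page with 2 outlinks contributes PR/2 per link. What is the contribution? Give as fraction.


Initial PR = 1/38 = 1/38
Outlinks = 2
Contribution per link = PR / outlinks
= 1/38 / 2
= 1/76

1/76


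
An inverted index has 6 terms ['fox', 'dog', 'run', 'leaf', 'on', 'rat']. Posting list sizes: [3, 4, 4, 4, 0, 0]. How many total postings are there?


Summing posting list sizes:
'fox': 3 postings
'dog': 4 postings
'run': 4 postings
'leaf': 4 postings
'on': 0 postings
'rat': 0 postings
Total = 3 + 4 + 4 + 4 + 0 + 0 = 15

15


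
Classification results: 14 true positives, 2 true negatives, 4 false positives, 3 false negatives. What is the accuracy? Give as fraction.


Accuracy = (TP + TN) / (TP + TN + FP + FN)
TP + TN = 14 + 2 = 16
Total = 14 + 2 + 4 + 3 = 23
Accuracy = 16 / 23 = 16/23

16/23


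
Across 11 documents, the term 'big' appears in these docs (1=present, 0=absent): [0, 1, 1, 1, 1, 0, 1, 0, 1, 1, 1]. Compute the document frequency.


Checking each document for 'big':
Doc 1: absent
Doc 2: present
Doc 3: present
Doc 4: present
Doc 5: present
Doc 6: absent
Doc 7: present
Doc 8: absent
Doc 9: present
Doc 10: present
Doc 11: present
df = sum of presences = 0 + 1 + 1 + 1 + 1 + 0 + 1 + 0 + 1 + 1 + 1 = 8

8


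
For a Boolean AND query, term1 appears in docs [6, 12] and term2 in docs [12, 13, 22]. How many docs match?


Boolean AND: find intersection of posting lists
term1 docs: [6, 12]
term2 docs: [12, 13, 22]
Intersection: [12]
|intersection| = 1

1


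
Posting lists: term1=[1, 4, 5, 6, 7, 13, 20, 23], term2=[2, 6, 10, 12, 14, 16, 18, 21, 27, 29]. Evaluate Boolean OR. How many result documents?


Boolean OR: find union of posting lists
term1 docs: [1, 4, 5, 6, 7, 13, 20, 23]
term2 docs: [2, 6, 10, 12, 14, 16, 18, 21, 27, 29]
Union: [1, 2, 4, 5, 6, 7, 10, 12, 13, 14, 16, 18, 20, 21, 23, 27, 29]
|union| = 17

17


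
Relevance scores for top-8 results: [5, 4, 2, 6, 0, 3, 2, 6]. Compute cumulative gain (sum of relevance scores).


Cumulative Gain = sum of relevance scores
Position 1: rel=5, running sum=5
Position 2: rel=4, running sum=9
Position 3: rel=2, running sum=11
Position 4: rel=6, running sum=17
Position 5: rel=0, running sum=17
Position 6: rel=3, running sum=20
Position 7: rel=2, running sum=22
Position 8: rel=6, running sum=28
CG = 28

28


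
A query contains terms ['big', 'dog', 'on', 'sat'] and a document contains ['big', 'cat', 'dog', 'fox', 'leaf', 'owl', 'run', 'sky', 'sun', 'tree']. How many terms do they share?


Query terms: ['big', 'dog', 'on', 'sat']
Document terms: ['big', 'cat', 'dog', 'fox', 'leaf', 'owl', 'run', 'sky', 'sun', 'tree']
Common terms: ['big', 'dog']
Overlap count = 2

2


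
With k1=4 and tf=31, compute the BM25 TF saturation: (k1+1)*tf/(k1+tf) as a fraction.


BM25 TF component = (k1+1)*tf / (k1+tf)
k1 = 4, tf = 31
Numerator = (4+1)*31 = 155
Denominator = 4 + 31 = 35
= 155/35 = 31/7

31/7


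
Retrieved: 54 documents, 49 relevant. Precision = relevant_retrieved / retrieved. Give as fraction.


Precision = relevant_retrieved / total_retrieved
= 49 / 54
= 49 / (49 + 5)
= 49/54

49/54


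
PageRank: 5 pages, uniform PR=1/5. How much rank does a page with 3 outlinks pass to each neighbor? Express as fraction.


Initial PR = 1/5 = 1/5
Outlinks = 3
Contribution per link = PR / outlinks
= 1/5 / 3
= 1/15

1/15


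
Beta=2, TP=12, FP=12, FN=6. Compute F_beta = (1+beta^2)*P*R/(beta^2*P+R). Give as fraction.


P = TP/(TP+FP) = 12/24 = 1/2
R = TP/(TP+FN) = 12/18 = 2/3
beta^2 = 2^2 = 4
(1 + beta^2) = 5
Numerator = (1+beta^2)*P*R = 5/3
Denominator = beta^2*P + R = 2 + 2/3 = 8/3
F_beta = 5/8

5/8


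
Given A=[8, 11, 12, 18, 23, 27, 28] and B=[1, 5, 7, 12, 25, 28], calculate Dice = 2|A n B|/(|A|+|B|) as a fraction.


A intersect B = [12, 28]
|A intersect B| = 2
|A| = 7, |B| = 6
Dice = 2*2 / (7+6)
= 4 / 13 = 4/13

4/13


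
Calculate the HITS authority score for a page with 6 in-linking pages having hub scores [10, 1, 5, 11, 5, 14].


Authority = sum of hub scores of in-linkers
In-link 1: hub score = 10
In-link 2: hub score = 1
In-link 3: hub score = 5
In-link 4: hub score = 11
In-link 5: hub score = 5
In-link 6: hub score = 14
Authority = 10 + 1 + 5 + 11 + 5 + 14 = 46

46


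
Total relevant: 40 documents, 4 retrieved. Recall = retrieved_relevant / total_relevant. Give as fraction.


Recall = retrieved_relevant / total_relevant
= 4 / 40
= 4 / (4 + 36)
= 1/10

1/10


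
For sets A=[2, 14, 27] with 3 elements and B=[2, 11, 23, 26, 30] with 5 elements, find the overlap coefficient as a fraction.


A intersect B = [2]
|A intersect B| = 1
min(|A|, |B|) = min(3, 5) = 3
Overlap = 1 / 3 = 1/3

1/3


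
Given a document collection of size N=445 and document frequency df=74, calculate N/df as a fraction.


IDF ratio = N / df
= 445 / 74
= 445/74

445/74


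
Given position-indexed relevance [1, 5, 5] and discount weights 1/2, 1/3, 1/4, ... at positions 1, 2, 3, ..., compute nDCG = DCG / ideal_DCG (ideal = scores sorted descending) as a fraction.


Position discount weights w_i = 1/(i+1) for i=1..3:
Weights = [1/2, 1/3, 1/4]
Actual relevance: [1, 5, 5]
DCG = 1/2 + 5/3 + 5/4 = 41/12
Ideal relevance (sorted desc): [5, 5, 1]
Ideal DCG = 5/2 + 5/3 + 1/4 = 53/12
nDCG = DCG / ideal_DCG = 41/12 / 53/12 = 41/53

41/53


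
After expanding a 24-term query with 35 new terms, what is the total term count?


Original terms: 24
Expansion terms: 35
Total = 24 + 35 = 59

59


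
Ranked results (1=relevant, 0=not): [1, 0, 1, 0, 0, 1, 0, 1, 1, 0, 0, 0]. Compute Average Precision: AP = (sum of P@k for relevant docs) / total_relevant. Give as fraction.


Computing P@k for each relevant position:
Position 1: relevant, P@1 = 1/1 = 1
Position 2: not relevant
Position 3: relevant, P@3 = 2/3 = 2/3
Position 4: not relevant
Position 5: not relevant
Position 6: relevant, P@6 = 3/6 = 1/2
Position 7: not relevant
Position 8: relevant, P@8 = 4/8 = 1/2
Position 9: relevant, P@9 = 5/9 = 5/9
Position 10: not relevant
Position 11: not relevant
Position 12: not relevant
Sum of P@k = 1 + 2/3 + 1/2 + 1/2 + 5/9 = 29/9
AP = 29/9 / 5 = 29/45

29/45


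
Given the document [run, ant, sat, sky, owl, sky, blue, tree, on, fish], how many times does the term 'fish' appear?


Document has 10 words
Scanning for 'fish':
Found at positions: [9]
Count = 1

1


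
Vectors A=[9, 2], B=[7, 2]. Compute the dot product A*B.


Dot product = sum of element-wise products
A[0]*B[0] = 9*7 = 63
A[1]*B[1] = 2*2 = 4
Sum = 63 + 4 = 67

67


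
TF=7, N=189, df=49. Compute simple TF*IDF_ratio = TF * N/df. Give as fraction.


TF * (N/df)
= 7 * (189/49)
= 7 * 27/7
= 27

27


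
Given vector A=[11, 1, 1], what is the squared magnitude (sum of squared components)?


|A|^2 = sum of squared components
A[0]^2 = 11^2 = 121
A[1]^2 = 1^2 = 1
A[2]^2 = 1^2 = 1
Sum = 121 + 1 + 1 = 123

123


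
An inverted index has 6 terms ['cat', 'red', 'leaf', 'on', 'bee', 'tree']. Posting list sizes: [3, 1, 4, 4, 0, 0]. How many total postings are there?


Summing posting list sizes:
'cat': 3 postings
'red': 1 postings
'leaf': 4 postings
'on': 4 postings
'bee': 0 postings
'tree': 0 postings
Total = 3 + 1 + 4 + 4 + 0 + 0 = 12

12


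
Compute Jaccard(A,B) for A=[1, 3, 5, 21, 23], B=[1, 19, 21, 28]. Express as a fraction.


A intersect B = [1, 21]
|A intersect B| = 2
A union B = [1, 3, 5, 19, 21, 23, 28]
|A union B| = 7
Jaccard = 2/7 = 2/7

2/7


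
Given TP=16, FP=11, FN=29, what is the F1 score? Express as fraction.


F1 = 2 * P * R / (P + R)
P = TP/(TP+FP) = 16/27 = 16/27
R = TP/(TP+FN) = 16/45 = 16/45
2 * P * R = 2 * 16/27 * 16/45 = 512/1215
P + R = 16/27 + 16/45 = 128/135
F1 = 512/1215 / 128/135 = 4/9

4/9


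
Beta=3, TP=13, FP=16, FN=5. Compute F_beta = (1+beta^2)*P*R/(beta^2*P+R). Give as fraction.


P = TP/(TP+FP) = 13/29 = 13/29
R = TP/(TP+FN) = 13/18 = 13/18
beta^2 = 3^2 = 9
(1 + beta^2) = 10
Numerator = (1+beta^2)*P*R = 845/261
Denominator = beta^2*P + R = 117/29 + 13/18 = 2483/522
F_beta = 130/191

130/191


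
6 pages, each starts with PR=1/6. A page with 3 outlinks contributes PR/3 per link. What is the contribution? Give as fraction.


Initial PR = 1/6 = 1/6
Outlinks = 3
Contribution per link = PR / outlinks
= 1/6 / 3
= 1/18

1/18


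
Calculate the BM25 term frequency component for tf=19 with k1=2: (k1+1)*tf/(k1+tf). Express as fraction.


BM25 TF component = (k1+1)*tf / (k1+tf)
k1 = 2, tf = 19
Numerator = (2+1)*19 = 57
Denominator = 2 + 19 = 21
= 57/21 = 19/7

19/7


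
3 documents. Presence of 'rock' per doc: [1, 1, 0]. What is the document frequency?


Checking each document for 'rock':
Doc 1: present
Doc 2: present
Doc 3: absent
df = sum of presences = 1 + 1 + 0 = 2

2


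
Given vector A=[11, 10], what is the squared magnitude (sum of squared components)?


|A|^2 = sum of squared components
A[0]^2 = 11^2 = 121
A[1]^2 = 10^2 = 100
Sum = 121 + 100 = 221

221


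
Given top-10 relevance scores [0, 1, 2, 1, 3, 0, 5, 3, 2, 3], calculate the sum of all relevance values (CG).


Cumulative Gain = sum of relevance scores
Position 1: rel=0, running sum=0
Position 2: rel=1, running sum=1
Position 3: rel=2, running sum=3
Position 4: rel=1, running sum=4
Position 5: rel=3, running sum=7
Position 6: rel=0, running sum=7
Position 7: rel=5, running sum=12
Position 8: rel=3, running sum=15
Position 9: rel=2, running sum=17
Position 10: rel=3, running sum=20
CG = 20

20
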